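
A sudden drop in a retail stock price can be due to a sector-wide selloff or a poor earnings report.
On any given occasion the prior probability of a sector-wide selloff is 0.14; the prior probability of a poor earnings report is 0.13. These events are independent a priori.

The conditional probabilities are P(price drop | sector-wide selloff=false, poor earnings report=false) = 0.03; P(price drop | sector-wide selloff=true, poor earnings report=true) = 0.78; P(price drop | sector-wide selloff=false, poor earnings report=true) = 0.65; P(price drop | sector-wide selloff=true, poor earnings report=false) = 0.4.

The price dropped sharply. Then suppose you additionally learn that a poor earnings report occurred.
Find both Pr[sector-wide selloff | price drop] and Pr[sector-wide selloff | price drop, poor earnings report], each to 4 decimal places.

Pr[sector-wide selloff | price drop] ≈ 0.3981; Pr[sector-wide selloff | price drop, poor earnings report] ≈ 0.1634

Weight on sector-wide selloff=true, given the evidence: 0.048720 + 0.014196 = 0.062916
Denominator P(price drop): 0.03×0.86×0.87 + 0.65×0.86×0.13 + 0.4×0.14×0.87 + 0.78×0.14×0.13 = 0.158032
P(sector-wide selloff | price drop) = 0.062916/0.158032 ≈ 0.3981

Now also conditioning on poor earnings report=true:
For the numerator, keep only sector-wide selloff=true terms: 0.78*0.14 = 0.109200
Denominator P(price drop | poor earnings report): 0.65*0.86 + 0.78*0.14 = 0.668200
P(sector-wide selloff | price drop, poor earnings report) = 0.109200/0.668200 ≈ 0.1634
Conditioning on poor earnings report lowers the posterior on sector-wide selloff: the classic explaining-away effect in a common-effect structure.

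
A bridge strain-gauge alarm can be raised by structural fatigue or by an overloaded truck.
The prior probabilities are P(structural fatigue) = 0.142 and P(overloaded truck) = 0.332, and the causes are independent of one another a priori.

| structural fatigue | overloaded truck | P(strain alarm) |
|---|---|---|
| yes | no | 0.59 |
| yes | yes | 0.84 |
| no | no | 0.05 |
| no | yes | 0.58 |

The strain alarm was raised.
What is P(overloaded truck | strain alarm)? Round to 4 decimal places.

P(overloaded truck | strain alarm) ≈ 0.7076

P(strain alarm) = 0.05×0.858×0.668 + 0.58×0.858×0.332 + 0.59×0.142×0.668 + 0.84×0.142×0.332 = 0.028657 + 0.165216 + 0.055965 + 0.039601 = 0.289439
Of this, 0.204817 comes from 0.165216 + 0.039601 (the overloaded truck=true cases).
So P(overloaded truck | strain alarm) = 0.204817/0.289439 ≈ 0.7076.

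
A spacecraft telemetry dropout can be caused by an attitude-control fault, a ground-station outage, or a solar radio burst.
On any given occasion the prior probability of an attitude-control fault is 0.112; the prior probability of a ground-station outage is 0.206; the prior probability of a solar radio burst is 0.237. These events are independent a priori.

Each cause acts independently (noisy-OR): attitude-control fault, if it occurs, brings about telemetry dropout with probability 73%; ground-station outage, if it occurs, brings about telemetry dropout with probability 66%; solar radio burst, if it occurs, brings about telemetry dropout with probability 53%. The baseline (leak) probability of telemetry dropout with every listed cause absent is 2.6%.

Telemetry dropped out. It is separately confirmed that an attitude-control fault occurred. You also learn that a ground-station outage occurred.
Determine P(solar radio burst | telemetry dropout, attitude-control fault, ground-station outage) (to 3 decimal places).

P(solar radio burst | telemetry dropout, attitude-control fault, ground-station outage) ≈ 0.246

Under noisy-OR, P(telemetry dropout | causes) = 1 − (1−0.026)·∏(1−qᵢ) over the active causes.
For the numerator, keep only solar radio burst=true terms: 0.957976*0.237 = 0.227040
Normalizer over all consistent configurations: 0.910587*0.763 + 0.957976*0.237 = 0.921818
P(solar radio burst | telemetry dropout, attitude-control fault, ground-station outage) = 0.227040/0.921818 ≈ 0.246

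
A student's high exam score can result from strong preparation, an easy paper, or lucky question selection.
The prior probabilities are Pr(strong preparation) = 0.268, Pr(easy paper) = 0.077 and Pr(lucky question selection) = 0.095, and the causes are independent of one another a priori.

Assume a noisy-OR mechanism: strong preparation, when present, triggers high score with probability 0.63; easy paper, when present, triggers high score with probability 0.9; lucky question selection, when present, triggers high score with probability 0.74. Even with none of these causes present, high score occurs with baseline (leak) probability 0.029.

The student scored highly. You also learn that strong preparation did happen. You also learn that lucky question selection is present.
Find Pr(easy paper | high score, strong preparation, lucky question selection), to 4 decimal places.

Under noisy-OR, P(high score | causes) = 1 − (1−0.029)·∏(1−qᵢ) over the active causes.
For the numerator, keep only easy paper=true terms: 0.990659*0.077 = 0.076281
Normalizer over all consistent configurations: 0.90659*0.923 + 0.990659*0.077 = 0.913064
P(easy paper | high score, strong preparation, lucky question selection) = 0.076281/0.913064 ≈ 0.0835

Pr(easy paper | high score, strong preparation, lucky question selection) ≈ 0.0835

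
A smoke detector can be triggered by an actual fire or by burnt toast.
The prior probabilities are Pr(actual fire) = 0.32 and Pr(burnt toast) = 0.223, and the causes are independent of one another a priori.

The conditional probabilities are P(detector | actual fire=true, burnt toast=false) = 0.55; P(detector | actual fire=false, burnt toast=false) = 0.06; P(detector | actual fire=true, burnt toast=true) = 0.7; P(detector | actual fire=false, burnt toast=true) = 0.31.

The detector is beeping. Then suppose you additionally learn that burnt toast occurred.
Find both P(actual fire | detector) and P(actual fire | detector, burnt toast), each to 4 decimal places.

Weight on actual fire=true, given the evidence: 0.136752 + 0.049952 = 0.186704
The normalizing constant is 0.06*0.68*0.777 + 0.31*0.68*0.223 + 0.55*0.32*0.777 + 0.7*0.32*0.223 = 0.265414
P(actual fire | detector) = 0.186704/0.265414 ≈ 0.7034

Now condition on the additional information:
P(detector | burnt toast) = 0.31×0.68 + 0.7×0.32 = 0.210800 + 0.224000 = 0.434800
The actual fire-present share is 0.7×0.32 = 0.224000.
P(actual fire | detector, burnt toast) = 0.224000 / 0.434800 ≈ 0.5152

P(actual fire | detector) ≈ 0.7034; P(actual fire | detector, burnt toast) ≈ 0.5152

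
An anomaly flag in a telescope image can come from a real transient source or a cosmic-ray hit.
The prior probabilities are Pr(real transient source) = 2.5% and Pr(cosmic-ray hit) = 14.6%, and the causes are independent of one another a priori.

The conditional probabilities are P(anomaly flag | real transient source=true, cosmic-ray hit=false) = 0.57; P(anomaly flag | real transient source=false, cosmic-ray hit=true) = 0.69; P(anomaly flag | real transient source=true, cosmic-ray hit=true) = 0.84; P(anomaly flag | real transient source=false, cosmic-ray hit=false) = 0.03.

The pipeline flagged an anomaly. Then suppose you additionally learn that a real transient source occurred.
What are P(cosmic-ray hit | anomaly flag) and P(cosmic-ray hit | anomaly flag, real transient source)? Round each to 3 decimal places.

For the numerator, keep only cosmic-ray hit=true terms: 0.098221 + 0.003066 = 0.101287
Denominator P(anomaly flag): 0.03×0.975×0.854 + 0.69×0.975×0.146 + 0.57×0.025×0.854 + 0.84×0.025×0.146 = 0.138435
P(cosmic-ray hit | anomaly flag) = 0.101287/0.138435 ≈ 0.732

Now also conditioning on real transient source=true:
By total probability over both values of cosmic-ray hit:
  P(anomaly flag | real transient source) = 0.57*0.854 + 0.84*0.146
        = 0.486780 + 0.122640 = 0.609420
The terms with cosmic-ray hit present sum to 0.122640, so
  P(cosmic-ray hit | anomaly flag, real transient source) = 0.122640 / 0.609420 ≈ 0.201

P(cosmic-ray hit | anomaly flag) ≈ 0.732; P(cosmic-ray hit | anomaly flag, real transient source) ≈ 0.201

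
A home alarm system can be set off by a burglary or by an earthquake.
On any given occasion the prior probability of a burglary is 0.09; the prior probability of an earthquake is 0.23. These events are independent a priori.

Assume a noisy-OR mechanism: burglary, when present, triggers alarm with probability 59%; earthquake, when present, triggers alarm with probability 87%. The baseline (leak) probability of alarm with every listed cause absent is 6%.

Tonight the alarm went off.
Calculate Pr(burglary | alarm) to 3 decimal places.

Pr(burglary | alarm) ≈ 0.216

Under noisy-OR, P(alarm | causes) = 1 − (1−0.06)·∏(1−qᵢ) over the active causes.
P(alarm) = 0.06*0.91*0.77 + 0.8778*0.91*0.23 + 0.6146*0.09*0.77 + 0.949898*0.09*0.23 = 0.042042 + 0.183724 + 0.042592 + 0.019663 = 0.288021
Restricting to configurations with burglary present: 0.042592 + 0.019663 = 0.062255.
P(burglary | alarm) = 0.062255 / 0.288021 ≈ 0.216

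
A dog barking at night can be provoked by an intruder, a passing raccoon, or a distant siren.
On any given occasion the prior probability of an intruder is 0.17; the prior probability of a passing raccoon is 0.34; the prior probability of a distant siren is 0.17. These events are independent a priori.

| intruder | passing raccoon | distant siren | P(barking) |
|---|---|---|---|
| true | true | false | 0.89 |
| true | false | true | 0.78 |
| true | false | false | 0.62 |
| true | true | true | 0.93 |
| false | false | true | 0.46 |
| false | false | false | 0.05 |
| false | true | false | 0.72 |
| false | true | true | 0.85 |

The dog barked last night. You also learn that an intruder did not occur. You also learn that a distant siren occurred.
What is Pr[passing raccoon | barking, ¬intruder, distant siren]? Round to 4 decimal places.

Pr[passing raccoon | barking, ¬intruder, distant siren] ≈ 0.4877

For the numerator, keep only passing raccoon=true terms: 0.85*0.34 = 0.289000
Normalizer over all consistent configurations: 0.46*0.66 + 0.85*0.34 = 0.592600
P(passing raccoon | barking, ¬intruder, distant siren) = 0.289000/0.592600 ≈ 0.4877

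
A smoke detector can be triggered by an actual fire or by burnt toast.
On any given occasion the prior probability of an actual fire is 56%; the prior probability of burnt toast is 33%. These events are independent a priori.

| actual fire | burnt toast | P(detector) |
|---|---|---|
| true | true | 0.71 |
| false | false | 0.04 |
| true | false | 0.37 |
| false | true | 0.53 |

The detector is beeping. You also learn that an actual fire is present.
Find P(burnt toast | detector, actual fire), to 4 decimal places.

Numerator (weight on configurations with burnt toast): 0.71·0.33 = 0.234300
The normalizing constant is 0.37·0.67 + 0.71·0.33 = 0.482200
P(burnt toast | detector, actual fire) = 0.234300/0.482200 ≈ 0.4859

P(burnt toast | detector, actual fire) ≈ 0.4859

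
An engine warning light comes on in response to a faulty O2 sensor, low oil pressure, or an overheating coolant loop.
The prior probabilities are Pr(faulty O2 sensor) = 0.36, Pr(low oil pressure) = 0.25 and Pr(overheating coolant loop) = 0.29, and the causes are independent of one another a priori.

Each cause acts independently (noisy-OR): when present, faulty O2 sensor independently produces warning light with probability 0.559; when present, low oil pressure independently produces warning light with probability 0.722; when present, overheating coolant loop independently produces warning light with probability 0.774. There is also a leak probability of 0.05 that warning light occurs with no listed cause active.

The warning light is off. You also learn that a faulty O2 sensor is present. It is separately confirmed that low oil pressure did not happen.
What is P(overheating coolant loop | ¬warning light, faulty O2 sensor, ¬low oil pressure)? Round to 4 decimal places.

Under noisy-OR, P(warning light | causes) = 1 − (1−0.05)·∏(1−qᵢ) over the active causes.
Enumerate both values of overheating coolant loop and weight by the priors:
  P(¬warning light | faulty O2 sensor, ¬low oil pressure) = 0.41895×0.71 + 0.094683×0.29
        = 0.297454 + 0.027458 = 0.324912
Configurations with overheating coolant loop contribute 0.027458, so
  P(overheating coolant loop | ¬warning light, faulty O2 sensor, ¬low oil pressure) = 0.027458 / 0.324912 ≈ 0.0845

P(overheating coolant loop | ¬warning light, faulty O2 sensor, ¬low oil pressure) ≈ 0.0845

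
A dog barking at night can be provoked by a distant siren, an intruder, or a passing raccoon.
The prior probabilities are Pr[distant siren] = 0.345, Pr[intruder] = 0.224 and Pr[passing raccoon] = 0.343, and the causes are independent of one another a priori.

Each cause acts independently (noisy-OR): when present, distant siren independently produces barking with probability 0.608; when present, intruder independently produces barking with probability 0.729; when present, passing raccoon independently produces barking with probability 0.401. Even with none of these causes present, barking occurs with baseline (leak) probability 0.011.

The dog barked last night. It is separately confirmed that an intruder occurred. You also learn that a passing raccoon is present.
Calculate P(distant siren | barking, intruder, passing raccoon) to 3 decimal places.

P(distant siren | barking, intruder, passing raccoon) ≈ 0.370

Under noisy-OR, P(barking | causes) = 1 − (1−0.011)·∏(1−qᵢ) over the active causes.
Weight on distant siren=true, given the evidence: 0.937067·0.345 = 0.323288
The normalizing constant is 0.839457·0.655 + 0.937067·0.345 = 0.873132
P(distant siren | barking, intruder, passing raccoon) = 0.323288/0.873132 ≈ 0.370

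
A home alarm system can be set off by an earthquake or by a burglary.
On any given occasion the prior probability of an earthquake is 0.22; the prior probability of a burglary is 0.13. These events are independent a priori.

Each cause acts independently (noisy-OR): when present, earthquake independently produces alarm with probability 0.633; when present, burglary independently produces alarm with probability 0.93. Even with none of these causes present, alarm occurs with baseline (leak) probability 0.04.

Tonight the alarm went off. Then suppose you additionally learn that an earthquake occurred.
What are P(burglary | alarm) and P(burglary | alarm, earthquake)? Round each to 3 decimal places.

Under noisy-OR, P(alarm | causes) = 1 − (1−0.04)·∏(1−qᵢ) over the active causes.
By total probability over the 4 (earthquake, burglary) configurations:
  P(alarm) = 0.04*0.78*0.87 + 0.9328*0.78*0.13 + 0.64768*0.22*0.87 + 0.975338*0.22*0.13
        = 0.027144 + 0.094586 + 0.123966 + 0.027895 = 0.273591
Keeping only the burglary-present terms gives 0.122481, so
  P(burglary | alarm) = 0.122481 / 0.273591 ≈ 0.448

Now condition on the additional information:
P(alarm | earthquake) = 0.64768*0.87 + 0.975338*0.13 = 0.563482 + 0.126794 = 0.690276
The burglary-present share is 0.975338*0.13 = 0.126794.
Hence the posterior is 0.126794/0.690276 ≈ 0.184.

P(burglary | alarm) ≈ 0.448; P(burglary | alarm, earthquake) ≈ 0.184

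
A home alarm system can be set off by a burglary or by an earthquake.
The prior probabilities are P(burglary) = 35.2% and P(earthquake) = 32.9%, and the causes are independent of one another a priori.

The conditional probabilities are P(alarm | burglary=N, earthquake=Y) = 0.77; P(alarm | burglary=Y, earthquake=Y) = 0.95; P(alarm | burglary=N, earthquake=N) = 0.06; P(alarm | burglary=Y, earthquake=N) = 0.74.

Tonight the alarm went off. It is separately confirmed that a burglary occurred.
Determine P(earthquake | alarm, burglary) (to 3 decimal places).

P(earthquake | alarm, burglary) ≈ 0.386

P(alarm | burglary) = 0.74*0.671 + 0.95*0.329 = 0.496540 + 0.312550 = 0.809090
The earthquake-present share is 0.95*0.329 = 0.312550.
P(earthquake | alarm, burglary) = 0.312550 / 0.809090 ≈ 0.386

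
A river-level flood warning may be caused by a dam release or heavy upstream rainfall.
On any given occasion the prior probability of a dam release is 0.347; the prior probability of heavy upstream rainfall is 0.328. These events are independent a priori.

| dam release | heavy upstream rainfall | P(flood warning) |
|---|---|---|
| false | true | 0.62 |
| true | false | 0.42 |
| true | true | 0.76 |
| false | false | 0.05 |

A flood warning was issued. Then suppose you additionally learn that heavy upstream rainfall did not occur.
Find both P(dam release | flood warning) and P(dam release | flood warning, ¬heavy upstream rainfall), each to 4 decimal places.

P(dam release | flood warning) ≈ 0.5438; P(dam release | flood warning, ¬heavy upstream rainfall) ≈ 0.8170

Enumerate the 4 (dam release, heavy upstream rainfall) configurations and weight by the priors:
  P(flood warning) = 0.05·0.653·0.672 + 0.62·0.653·0.328 + 0.42·0.347·0.672 + 0.76·0.347·0.328
        = 0.021941 + 0.132794 + 0.097937 + 0.086500 = 0.339172
Keeping only the dam release-present terms gives 0.184437, so
  P(dam release | flood warning) = 0.184437 / 0.339172 ≈ 0.5438

Now condition on the additional information:
Weight on dam release=true, given the evidence: 0.42*0.347 = 0.145740
Normalizer over all consistent configurations: 0.05*0.653 + 0.42*0.347 = 0.178390
Posterior = 0.145740 / 0.178390 ≈ 0.8170
Ruling out heavy upstream rainfall raises the posterior on dam release — the flip side of explaining away.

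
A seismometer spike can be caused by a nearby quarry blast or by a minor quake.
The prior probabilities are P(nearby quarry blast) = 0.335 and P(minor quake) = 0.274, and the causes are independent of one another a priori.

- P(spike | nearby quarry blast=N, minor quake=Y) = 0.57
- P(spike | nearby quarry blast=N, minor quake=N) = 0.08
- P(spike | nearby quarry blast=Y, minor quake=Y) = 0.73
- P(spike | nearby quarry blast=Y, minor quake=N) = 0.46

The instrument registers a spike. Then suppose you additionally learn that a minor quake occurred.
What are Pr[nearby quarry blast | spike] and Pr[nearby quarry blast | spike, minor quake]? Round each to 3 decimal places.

P(spike) = 0.08·0.665·0.726 + 0.57·0.665·0.274 + 0.46·0.335·0.726 + 0.73·0.335·0.274 = 0.038623 + 0.103860 + 0.111877 + 0.067007 = 0.321367
Of this, 0.178884 comes from 0.111877 + 0.067007 (the nearby quarry blast=true cases).
Hence the posterior is 0.178884/0.321367 ≈ 0.557.

With the extra evidence:
Numerator (weight on configurations with nearby quarry blast): 0.73*0.335 = 0.244550
The normalizing constant is 0.57*0.665 + 0.73*0.335 = 0.623600
P(nearby quarry blast | spike, minor quake) = 0.244550/0.623600 ≈ 0.392
Conditioning on minor quake lowers the posterior on nearby quarry blast: the classic explaining-away effect in a common-effect structure.

Pr[nearby quarry blast | spike] ≈ 0.557; Pr[nearby quarry blast | spike, minor quake] ≈ 0.392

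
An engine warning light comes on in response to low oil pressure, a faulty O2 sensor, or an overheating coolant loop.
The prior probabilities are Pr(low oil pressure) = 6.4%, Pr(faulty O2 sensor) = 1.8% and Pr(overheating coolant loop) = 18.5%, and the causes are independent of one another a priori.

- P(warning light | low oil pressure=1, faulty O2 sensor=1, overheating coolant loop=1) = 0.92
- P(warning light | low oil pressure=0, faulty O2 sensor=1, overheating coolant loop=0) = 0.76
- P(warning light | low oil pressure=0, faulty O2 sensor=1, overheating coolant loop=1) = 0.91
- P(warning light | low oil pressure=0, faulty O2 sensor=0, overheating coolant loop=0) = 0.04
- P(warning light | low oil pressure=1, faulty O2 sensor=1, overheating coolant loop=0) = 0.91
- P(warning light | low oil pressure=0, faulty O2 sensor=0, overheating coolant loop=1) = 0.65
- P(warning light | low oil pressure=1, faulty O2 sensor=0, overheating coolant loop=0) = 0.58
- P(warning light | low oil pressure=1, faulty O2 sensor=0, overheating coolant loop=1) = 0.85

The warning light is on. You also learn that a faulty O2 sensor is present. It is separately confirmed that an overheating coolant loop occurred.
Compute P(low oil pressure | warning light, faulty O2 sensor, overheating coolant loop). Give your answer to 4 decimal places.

P(low oil pressure | warning light, faulty O2 sensor, overheating coolant loop) ≈ 0.0647

Sum P(warning light|·) weighted by the priors over both values of low oil pressure:
  P(warning light | faulty O2 sensor, overheating coolant loop) = 0.91·0.936 + 0.92·0.064
        = 0.851760 + 0.058880 = 0.910640
Configurations with low oil pressure contribute 0.058880, so
  P(low oil pressure | warning light, faulty O2 sensor, overheating coolant loop) = 0.058880 / 0.910640 ≈ 0.0647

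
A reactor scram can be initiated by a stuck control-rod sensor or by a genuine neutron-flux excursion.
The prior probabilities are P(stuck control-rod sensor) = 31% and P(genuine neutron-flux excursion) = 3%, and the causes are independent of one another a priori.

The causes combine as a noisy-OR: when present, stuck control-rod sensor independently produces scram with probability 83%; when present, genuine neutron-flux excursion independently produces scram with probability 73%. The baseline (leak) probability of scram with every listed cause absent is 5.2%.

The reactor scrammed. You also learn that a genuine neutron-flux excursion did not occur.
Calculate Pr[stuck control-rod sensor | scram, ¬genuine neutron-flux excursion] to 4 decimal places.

Pr[stuck control-rod sensor | scram, ¬genuine neutron-flux excursion] ≈ 0.8788

Under noisy-OR, P(scram | causes) = 1 − (1−0.052)·∏(1−qᵢ) over the active causes.
P(scram | ¬genuine neutron-flux excursion) = 0.052*0.69 + 0.83884*0.31 = 0.035880 + 0.260040 = 0.295920
The stuck control-rod sensor-present share is 0.83884*0.31 = 0.260040.
Hence the posterior is 0.260040/0.295920 ≈ 0.8788.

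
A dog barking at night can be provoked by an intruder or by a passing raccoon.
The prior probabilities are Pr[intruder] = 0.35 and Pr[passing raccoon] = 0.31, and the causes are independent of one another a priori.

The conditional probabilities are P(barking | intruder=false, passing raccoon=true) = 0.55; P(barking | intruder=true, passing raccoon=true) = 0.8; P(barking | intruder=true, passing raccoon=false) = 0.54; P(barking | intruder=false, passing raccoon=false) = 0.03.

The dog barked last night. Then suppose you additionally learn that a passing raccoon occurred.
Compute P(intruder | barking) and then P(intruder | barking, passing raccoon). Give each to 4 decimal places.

P(intruder | barking) ≈ 0.6361; P(intruder | barking, passing raccoon) ≈ 0.4392

P(barking) = 0.03*0.65*0.69 + 0.55*0.65*0.31 + 0.54*0.35*0.69 + 0.8*0.35*0.31 = 0.013455 + 0.110825 + 0.130410 + 0.086800 = 0.341490
The intruder-present share is 0.130410 + 0.086800 = 0.217210.
So P(intruder | barking) = 0.217210/0.341490 ≈ 0.6361.

Now also conditioning on passing raccoon=true:
For the numerator, keep only intruder=true terms: 0.8*0.35 = 0.280000
The normalizing constant is 0.55*0.65 + 0.8*0.35 = 0.637500
P(intruder | barking, passing raccoon) = 0.280000/0.637500 ≈ 0.4392
— passing raccoon explains away the evidence for intruder.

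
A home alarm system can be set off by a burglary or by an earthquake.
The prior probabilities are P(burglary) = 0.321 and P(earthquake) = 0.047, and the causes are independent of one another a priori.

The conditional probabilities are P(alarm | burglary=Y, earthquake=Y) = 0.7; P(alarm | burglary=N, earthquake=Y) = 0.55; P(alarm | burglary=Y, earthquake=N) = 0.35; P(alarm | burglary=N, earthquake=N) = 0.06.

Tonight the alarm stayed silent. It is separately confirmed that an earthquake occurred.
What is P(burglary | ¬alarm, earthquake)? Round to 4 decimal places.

For the numerator, keep only burglary=true terms: 0.3*0.321 = 0.096300
The normalizing constant is 0.45*0.679 + 0.3*0.321 = 0.401850
P(burglary | ¬alarm, earthquake) = 0.096300/0.401850 ≈ 0.2396

P(burglary | ¬alarm, earthquake) ≈ 0.2396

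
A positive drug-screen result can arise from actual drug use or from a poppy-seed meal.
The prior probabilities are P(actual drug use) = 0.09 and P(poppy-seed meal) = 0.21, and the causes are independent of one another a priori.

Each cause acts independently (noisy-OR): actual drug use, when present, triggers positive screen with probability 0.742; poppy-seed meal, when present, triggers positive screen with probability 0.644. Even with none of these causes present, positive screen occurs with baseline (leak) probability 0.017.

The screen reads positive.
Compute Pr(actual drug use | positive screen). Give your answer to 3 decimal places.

Pr(actual drug use | positive screen) ≈ 0.340

Under noisy-OR, P(positive screen | causes) = 1 − (1−0.017)·∏(1−qᵢ) over the active causes.
Sum P(positive screen|·) weighted by the priors over the 4 (actual drug use, poppy-seed meal) configurations:
  P(positive screen) = 0.017·0.91·0.79 + 0.650052·0.91·0.21 + 0.746386·0.09·0.79 + 0.909713·0.09·0.21
        = 0.012221 + 0.124225 + 0.053068 + 0.017194 = 0.206708
Configurations with actual drug use contribute 0.070262, so
  P(actual drug use | positive screen) = 0.070262 / 0.206708 ≈ 0.340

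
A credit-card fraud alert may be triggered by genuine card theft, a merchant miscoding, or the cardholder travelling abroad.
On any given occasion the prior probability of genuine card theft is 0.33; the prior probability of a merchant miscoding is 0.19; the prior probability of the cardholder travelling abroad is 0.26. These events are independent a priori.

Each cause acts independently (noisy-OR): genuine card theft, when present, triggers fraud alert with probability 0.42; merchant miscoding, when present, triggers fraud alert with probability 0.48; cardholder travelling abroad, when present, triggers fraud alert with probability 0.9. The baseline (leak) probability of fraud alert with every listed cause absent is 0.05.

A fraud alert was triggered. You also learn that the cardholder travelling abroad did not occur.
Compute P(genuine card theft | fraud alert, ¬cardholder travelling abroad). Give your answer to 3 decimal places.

P(genuine card theft | fraud alert, ¬cardholder travelling abroad) ≈ 0.643

Under noisy-OR, P(fraud alert | causes) = 1 − (1−0.05)·∏(1−qᵢ) over the active causes.
By total probability over the 4 (genuine card theft, merchant miscoding) configurations:
  P(fraud alert | ¬cardholder travelling abroad) = 0.05*0.67*0.81 + 0.506*0.67*0.19 + 0.449*0.33*0.81 + 0.71348*0.33*0.19
        = 0.027135 + 0.064414 + 0.120018 + 0.044735 = 0.256302
Configurations with genuine card theft contribute 0.164753, so
  P(genuine card theft | fraud alert, ¬cardholder travelling abroad) = 0.164753 / 0.256302 ≈ 0.643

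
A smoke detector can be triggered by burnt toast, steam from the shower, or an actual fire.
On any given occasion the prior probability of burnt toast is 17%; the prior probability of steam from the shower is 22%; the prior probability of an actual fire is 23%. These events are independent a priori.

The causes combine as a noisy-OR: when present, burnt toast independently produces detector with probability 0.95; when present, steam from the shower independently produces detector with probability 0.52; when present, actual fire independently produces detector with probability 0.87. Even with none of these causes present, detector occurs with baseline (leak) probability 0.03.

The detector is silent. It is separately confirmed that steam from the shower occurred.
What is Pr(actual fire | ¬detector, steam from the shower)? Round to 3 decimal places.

Under noisy-OR, P(detector | causes) = 1 − (1−0.03)·∏(1−qᵢ) over the active causes.
Sum P(¬detector|·) weighted by the priors over the 4 (burnt toast, actual fire) configurations:
  P(¬detector | steam from the shower) = 0.4656·0.83·0.77 + 0.060528·0.83·0.23 + 0.02328·0.17·0.77 + 0.003026·0.17·0.23
        = 0.297565 + 0.011555 + 0.003047 + 0.000118 = 0.312285
Configurations with actual fire contribute 0.011673, so
  P(actual fire | ¬detector, steam from the shower) = 0.011673 / 0.312285 ≈ 0.037

Pr(actual fire | ¬detector, steam from the shower) ≈ 0.037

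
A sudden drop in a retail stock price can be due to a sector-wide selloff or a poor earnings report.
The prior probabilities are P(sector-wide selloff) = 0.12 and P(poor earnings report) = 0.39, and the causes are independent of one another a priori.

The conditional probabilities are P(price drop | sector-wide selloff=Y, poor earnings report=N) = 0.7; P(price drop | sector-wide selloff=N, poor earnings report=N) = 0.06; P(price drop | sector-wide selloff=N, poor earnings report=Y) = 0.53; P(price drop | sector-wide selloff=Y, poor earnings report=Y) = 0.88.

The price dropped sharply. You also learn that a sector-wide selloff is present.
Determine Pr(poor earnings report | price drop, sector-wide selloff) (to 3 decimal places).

By total probability over both values of poor earnings report:
  P(price drop | sector-wide selloff) = 0.7*0.61 + 0.88*0.39
        = 0.427000 + 0.343200 = 0.770200
Configurations with poor earnings report contribute 0.343200, so
  P(poor earnings report | price drop, sector-wide selloff) = 0.343200 / 0.770200 ≈ 0.446

Pr(poor earnings report | price drop, sector-wide selloff) ≈ 0.446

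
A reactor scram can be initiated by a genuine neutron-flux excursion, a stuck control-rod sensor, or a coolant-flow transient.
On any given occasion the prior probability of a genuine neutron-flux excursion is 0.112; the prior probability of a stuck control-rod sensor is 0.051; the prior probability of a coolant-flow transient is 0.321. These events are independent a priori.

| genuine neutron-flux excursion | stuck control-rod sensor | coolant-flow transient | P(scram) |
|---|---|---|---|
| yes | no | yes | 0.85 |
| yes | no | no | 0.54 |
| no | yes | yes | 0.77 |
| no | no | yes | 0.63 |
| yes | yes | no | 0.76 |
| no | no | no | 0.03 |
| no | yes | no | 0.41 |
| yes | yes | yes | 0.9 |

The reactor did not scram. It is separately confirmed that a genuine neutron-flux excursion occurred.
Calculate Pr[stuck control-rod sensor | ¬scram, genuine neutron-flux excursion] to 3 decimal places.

Numerator (weight on configurations with stuck control-rod sensor): 0.008311 + 0.001637 = 0.009948
Denominator P(¬scram | genuine neutron-flux excursion): 0.46*0.949*0.679 + 0.15*0.949*0.321 + 0.24*0.051*0.679 + 0.1*0.051*0.321 = 0.352053
P(stuck control-rod sensor | ¬scram, genuine neutron-flux excursion) = 0.009948/0.352053 ≈ 0.028

Pr[stuck control-rod sensor | ¬scram, genuine neutron-flux excursion] ≈ 0.028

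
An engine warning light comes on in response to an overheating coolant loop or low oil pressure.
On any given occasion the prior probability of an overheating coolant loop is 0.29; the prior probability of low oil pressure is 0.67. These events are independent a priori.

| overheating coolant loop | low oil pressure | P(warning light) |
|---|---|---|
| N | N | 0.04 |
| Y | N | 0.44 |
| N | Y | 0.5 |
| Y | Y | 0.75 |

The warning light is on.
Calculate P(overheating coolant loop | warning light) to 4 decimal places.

P(overheating coolant loop | warning light) ≈ 0.4317

Numerator (weight on configurations with overheating coolant loop): 0.042108 + 0.145725 = 0.187833
Denominator P(warning light): 0.04×0.71×0.33 + 0.5×0.71×0.67 + 0.44×0.29×0.33 + 0.75×0.29×0.67 = 0.435055
Posterior = 0.187833 / 0.435055 ≈ 0.4317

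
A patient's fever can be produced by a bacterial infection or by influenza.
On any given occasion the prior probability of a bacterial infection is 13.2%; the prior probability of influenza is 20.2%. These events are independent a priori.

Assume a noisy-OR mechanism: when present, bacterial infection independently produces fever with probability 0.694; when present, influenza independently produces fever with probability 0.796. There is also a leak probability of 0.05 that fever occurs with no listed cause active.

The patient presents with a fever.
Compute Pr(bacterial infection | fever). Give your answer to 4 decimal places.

Pr(bacterial infection | fever) ≈ 0.3619

Under noisy-OR, P(fever | causes) = 1 − (1−0.05)·∏(1−qᵢ) over the active causes.
Numerator (weight on configurations with bacterial infection): 0.074715 + 0.025083 = 0.099798
Normalizer over all consistent configurations: 0.05·0.868·0.798 + 0.8062·0.868·0.202 + 0.7093·0.132·0.798 + 0.940697·0.132·0.202 = 0.275787
Posterior = 0.099798 / 0.275787 ≈ 0.3619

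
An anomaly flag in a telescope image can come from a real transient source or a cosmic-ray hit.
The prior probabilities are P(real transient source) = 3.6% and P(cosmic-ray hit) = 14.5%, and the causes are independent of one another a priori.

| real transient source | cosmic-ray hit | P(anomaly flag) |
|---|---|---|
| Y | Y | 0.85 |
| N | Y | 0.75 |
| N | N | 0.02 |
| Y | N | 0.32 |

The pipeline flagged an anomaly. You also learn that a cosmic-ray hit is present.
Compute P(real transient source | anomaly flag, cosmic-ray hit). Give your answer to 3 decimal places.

Sum P(anomaly flag|·) weighted by the priors over both values of real transient source:
  P(anomaly flag | cosmic-ray hit) = 0.75×0.964 + 0.85×0.036
        = 0.723000 + 0.030600 = 0.753600
Configurations with real transient source contribute 0.030600, so
  P(real transient source | anomaly flag, cosmic-ray hit) = 0.030600 / 0.753600 ≈ 0.041

P(real transient source | anomaly flag, cosmic-ray hit) ≈ 0.041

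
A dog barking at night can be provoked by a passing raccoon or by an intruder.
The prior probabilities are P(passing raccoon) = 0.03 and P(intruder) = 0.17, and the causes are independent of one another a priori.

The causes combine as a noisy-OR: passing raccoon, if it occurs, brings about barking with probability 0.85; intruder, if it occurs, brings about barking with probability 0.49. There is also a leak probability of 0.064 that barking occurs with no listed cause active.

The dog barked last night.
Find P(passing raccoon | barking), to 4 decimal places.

P(passing raccoon | barking) ≈ 0.1595

Under noisy-OR, P(barking | causes) = 1 − (1−0.064)·∏(1−qᵢ) over the active causes.
By total probability over the 4 (passing raccoon, intruder) configurations:
  P(barking) = 0.064*0.97*0.83 + 0.52264*0.97*0.17 + 0.8596*0.03*0.83 + 0.928396*0.03*0.17
        = 0.051526 + 0.086183 + 0.021404 + 0.004735 = 0.163848
Configurations with passing raccoon contribute 0.026139, so
  P(passing raccoon | barking) = 0.026139 / 0.163848 ≈ 0.1595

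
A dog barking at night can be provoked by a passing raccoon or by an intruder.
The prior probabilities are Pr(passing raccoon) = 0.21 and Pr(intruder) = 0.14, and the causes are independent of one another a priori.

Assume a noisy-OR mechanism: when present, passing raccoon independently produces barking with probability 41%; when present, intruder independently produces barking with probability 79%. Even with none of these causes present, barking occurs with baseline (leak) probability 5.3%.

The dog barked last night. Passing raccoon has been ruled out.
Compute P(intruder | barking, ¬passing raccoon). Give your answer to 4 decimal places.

P(intruder | barking, ¬passing raccoon) ≈ 0.7110

Under noisy-OR, P(barking | causes) = 1 − (1−0.053)·∏(1−qᵢ) over the active causes.
Sum P(barking|·) weighted by the priors over both values of intruder:
  P(barking | ¬passing raccoon) = 0.053·0.86 + 0.80113·0.14
        = 0.045580 + 0.112158 = 0.157738
Configurations with intruder contribute 0.112158, so
  P(intruder | barking, ¬passing raccoon) = 0.112158 / 0.157738 ≈ 0.7110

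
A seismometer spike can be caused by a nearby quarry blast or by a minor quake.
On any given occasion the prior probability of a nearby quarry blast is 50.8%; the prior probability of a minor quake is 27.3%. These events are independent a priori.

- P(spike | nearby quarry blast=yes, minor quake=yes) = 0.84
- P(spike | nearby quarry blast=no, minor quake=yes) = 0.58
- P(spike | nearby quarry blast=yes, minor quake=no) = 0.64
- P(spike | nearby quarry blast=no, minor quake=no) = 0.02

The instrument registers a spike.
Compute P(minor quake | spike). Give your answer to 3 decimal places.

Sum P(spike|·) weighted by the priors over the 4 (nearby quarry blast, minor quake) configurations:
  P(spike) = 0.02×0.492×0.727 + 0.58×0.492×0.273 + 0.64×0.508×0.727 + 0.84×0.508×0.273
        = 0.007154 + 0.077903 + 0.236362 + 0.116495 = 0.437914
The terms with minor quake present sum to 0.194398, so
  P(minor quake | spike) = 0.194398 / 0.437914 ≈ 0.444

P(minor quake | spike) ≈ 0.444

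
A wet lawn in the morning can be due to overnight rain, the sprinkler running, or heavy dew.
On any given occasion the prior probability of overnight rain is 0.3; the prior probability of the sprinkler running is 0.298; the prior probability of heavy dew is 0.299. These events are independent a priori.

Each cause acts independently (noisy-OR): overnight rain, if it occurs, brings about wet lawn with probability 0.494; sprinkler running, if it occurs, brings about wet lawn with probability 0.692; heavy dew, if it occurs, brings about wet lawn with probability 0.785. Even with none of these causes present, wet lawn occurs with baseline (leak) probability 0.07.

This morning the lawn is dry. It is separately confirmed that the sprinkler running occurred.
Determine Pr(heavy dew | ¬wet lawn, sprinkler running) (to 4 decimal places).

Under noisy-OR, P(wet lawn | causes) = 1 − (1−0.07)·∏(1−qᵢ) over the active causes.
P(¬wet lawn | sprinkler running) = 0.28644×0.7×0.701 + 0.061585×0.7×0.299 + 0.144939×0.3×0.701 + 0.031162×0.3×0.299 = 0.140556 + 0.012890 + 0.030481 + 0.002795 = 0.186722
Of this, 0.015685 comes from 0.012890 + 0.002795 (the heavy dew=true cases).
Hence the posterior is 0.015685/0.186722 ≈ 0.0840.

Pr(heavy dew | ¬wet lawn, sprinkler running) ≈ 0.0840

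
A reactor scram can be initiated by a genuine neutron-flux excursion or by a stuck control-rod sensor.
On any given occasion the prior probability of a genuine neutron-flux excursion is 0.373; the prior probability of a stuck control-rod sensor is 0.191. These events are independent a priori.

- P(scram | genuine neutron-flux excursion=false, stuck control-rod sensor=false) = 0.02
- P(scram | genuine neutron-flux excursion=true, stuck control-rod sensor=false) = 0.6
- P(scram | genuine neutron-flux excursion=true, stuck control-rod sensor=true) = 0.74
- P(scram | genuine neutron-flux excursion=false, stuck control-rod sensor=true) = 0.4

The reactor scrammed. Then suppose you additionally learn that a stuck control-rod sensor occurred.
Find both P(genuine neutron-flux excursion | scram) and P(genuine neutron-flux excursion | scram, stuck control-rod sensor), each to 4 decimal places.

P(genuine neutron-flux excursion | scram) ≈ 0.8011; P(genuine neutron-flux excursion | scram, stuck control-rod sensor) ≈ 0.5239

Enumerate the 4 (genuine neutron-flux excursion, stuck control-rod sensor) configurations and weight by the priors:
  P(scram) = 0.02*0.627*0.809 + 0.4*0.627*0.191 + 0.6*0.373*0.809 + 0.74*0.373*0.191
        = 0.010145 + 0.047903 + 0.181054 + 0.052720 = 0.291822
The terms with genuine neutron-flux excursion present sum to 0.233774, so
  P(genuine neutron-flux excursion | scram) = 0.233774 / 0.291822 ≈ 0.8011

Now condition on the additional information:
P(scram | stuck control-rod sensor) = 0.4×0.627 + 0.74×0.373 = 0.250800 + 0.276020 = 0.526820
The genuine neutron-flux excursion-present share is 0.74×0.373 = 0.276020.
So P(genuine neutron-flux excursion | scram, stuck control-rod sensor) = 0.276020/0.526820 ≈ 0.5239.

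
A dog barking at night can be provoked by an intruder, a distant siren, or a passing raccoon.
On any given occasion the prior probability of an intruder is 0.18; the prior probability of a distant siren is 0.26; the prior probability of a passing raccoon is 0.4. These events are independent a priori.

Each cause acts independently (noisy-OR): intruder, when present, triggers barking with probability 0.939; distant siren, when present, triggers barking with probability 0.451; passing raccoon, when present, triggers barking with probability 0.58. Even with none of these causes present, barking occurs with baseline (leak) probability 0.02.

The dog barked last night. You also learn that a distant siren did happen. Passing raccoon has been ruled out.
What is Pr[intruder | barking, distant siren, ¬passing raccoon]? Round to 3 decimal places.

Pr[intruder | barking, distant siren, ¬passing raccoon] ≈ 0.315

Under noisy-OR, P(barking | causes) = 1 − (1−0.02)·∏(1−qᵢ) over the active causes.
For the numerator, keep only intruder=true terms: 0.967181·0.18 = 0.174093
Denominator P(barking | distant siren, ¬passing raccoon): 0.46198·0.82 + 0.967181·0.18 = 0.552917
Posterior = 0.174093 / 0.552917 ≈ 0.315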